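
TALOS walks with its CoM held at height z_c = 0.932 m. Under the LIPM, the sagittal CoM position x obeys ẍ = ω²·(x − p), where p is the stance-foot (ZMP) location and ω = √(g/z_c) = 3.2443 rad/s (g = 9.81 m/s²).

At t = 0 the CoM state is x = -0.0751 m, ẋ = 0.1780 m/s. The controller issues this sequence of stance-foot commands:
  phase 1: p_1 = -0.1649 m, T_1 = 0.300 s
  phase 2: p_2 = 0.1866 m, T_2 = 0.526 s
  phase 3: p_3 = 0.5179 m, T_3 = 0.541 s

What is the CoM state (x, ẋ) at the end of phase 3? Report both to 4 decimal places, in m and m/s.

phase 1: p=-0.1649, T=0.300, ωT=0.973290, cosh=1.512238, sinh=1.134400; start (x,ẋ)=(-0.075100, 0.178000) → end (x,ẋ)=(0.033138, 0.599672)
phase 2: p=0.1866, T=0.526, ωT=1.706502, cosh=2.845577, sinh=2.664077; start (x,ẋ)=(0.033138, 0.599672) → end (x,ẋ)=(0.242338, 0.380034)
phase 3: p=0.5179, T=0.541, ωT=1.755166, cosh=2.978644, sinh=2.805766; start (x,ẋ)=(0.242338, 0.380034) → end (x,ẋ)=(0.025762, -1.376388)

x = 0.0258, ẋ = -1.3764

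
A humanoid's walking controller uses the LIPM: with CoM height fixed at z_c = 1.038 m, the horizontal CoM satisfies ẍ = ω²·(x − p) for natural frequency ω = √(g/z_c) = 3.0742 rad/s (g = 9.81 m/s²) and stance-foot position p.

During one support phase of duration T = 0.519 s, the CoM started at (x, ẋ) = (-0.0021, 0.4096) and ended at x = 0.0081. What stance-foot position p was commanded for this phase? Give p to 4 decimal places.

ωT = 3.0742·0.519 = 1.595510; cosh(ωT) = 2.566824, sinh(ωT) = 2.364019
x(T) = p + (x₀−p)·cosh(ωT) + (ẋ₀/ω)·sinh(ωT) ⇒ p·(1 − cosh) = x(T) − x₀·cosh − (ẋ₀/ω)·sinh
numerator   = 0.0081 − (-0.0021)·2.566824 − (0.4096/3.0742)·2.364019 = -0.301487
denominator = 1 − 2.566824 = -1.566824
p = -0.301487 / -1.566824 = 0.1924

p = 0.1924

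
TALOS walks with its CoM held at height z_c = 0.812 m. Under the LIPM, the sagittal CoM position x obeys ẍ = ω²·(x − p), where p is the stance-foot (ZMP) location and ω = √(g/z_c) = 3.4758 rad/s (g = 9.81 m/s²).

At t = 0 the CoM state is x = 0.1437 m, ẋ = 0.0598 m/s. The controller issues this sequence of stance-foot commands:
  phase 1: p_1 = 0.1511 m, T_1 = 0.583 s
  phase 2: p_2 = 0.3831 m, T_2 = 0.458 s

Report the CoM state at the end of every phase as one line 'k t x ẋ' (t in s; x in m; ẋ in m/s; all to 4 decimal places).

1 0.5830 0.1867 0.1349
2 1.0410 -0.0280 -1.2626

phase 1: p=0.1511, T=0.583, ωT=2.026391, cosh=3.859235, sinh=3.727425; start (x,ẋ)=(0.143700, 0.059800) → end (x,ẋ)=(0.186671, 0.134909)
phase 2: p=0.3831, T=0.458, ωT=1.591916, cosh=2.558345, sinh=2.354810; start (x,ẋ)=(0.186671, 0.134909) → end (x,ẋ)=(-0.028034, -1.262599)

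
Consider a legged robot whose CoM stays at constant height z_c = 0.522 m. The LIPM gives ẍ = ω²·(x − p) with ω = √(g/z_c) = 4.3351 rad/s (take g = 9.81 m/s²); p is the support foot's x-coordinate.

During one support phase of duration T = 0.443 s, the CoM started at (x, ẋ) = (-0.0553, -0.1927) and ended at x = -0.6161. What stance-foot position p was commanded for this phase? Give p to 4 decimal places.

p = 0.1106

ωT = 4.3351·0.443 = 1.920449; cosh(ωT) = 3.485282, sinh(ωT) = 3.338741
x(T) = p + (x₀−p)·cosh(ωT) + (ẋ₀/ω)·sinh(ωT) ⇒ p·(1 − cosh) = x(T) − x₀·cosh − (ẋ₀/ω)·sinh
numerator   = -0.6161 − (-0.0553)·3.485282 − (-0.1927/4.3351)·3.338741 = -0.274953
denominator = 1 − 3.485282 = -2.485282
p = -0.274953 / -2.485282 = 0.1106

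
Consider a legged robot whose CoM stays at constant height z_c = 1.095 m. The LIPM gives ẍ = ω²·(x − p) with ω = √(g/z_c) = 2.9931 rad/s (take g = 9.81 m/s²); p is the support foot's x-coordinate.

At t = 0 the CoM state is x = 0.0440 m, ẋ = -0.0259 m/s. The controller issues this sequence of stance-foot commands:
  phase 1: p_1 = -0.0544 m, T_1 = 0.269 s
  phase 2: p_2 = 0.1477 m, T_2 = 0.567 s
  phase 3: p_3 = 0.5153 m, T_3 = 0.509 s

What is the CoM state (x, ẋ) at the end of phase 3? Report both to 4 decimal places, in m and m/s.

phase 1: p=-0.0544, T=0.269, ωT=0.805144, cosh=1.342021, sinh=0.894997; start (x,ẋ)=(0.044000, -0.025900) → end (x,ẋ)=(0.069910, 0.228837)
phase 2: p=0.1477, T=0.567, ωT=1.697088, cosh=2.820623, sinh=2.637406; start (x,ẋ)=(0.069910, 0.228837) → end (x,ẋ)=(0.129927, 0.031389)
phase 3: p=0.5153, T=0.509, ωT=1.523488, cosh=2.403075, sinh=2.185125; start (x,ẋ)=(0.129927, 0.031389) → end (x,ẋ)=(-0.387864, -2.445022)

x = -0.3879, ẋ = -2.4450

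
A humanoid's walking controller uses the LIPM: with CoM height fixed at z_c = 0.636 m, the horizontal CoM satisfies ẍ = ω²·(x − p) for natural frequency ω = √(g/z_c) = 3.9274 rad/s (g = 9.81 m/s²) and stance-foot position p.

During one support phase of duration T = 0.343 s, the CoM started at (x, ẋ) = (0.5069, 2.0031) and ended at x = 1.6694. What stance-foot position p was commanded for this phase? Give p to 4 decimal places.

ωT = 3.9274·0.343 = 1.347098; cosh(ωT) = 2.053121, sinh(ωT) = 1.793127
x(T) = p + (x₀−p)·cosh(ωT) + (ẋ₀/ω)·sinh(ωT) ⇒ p·(1 − cosh) = x(T) − x₀·cosh − (ẋ₀/ω)·sinh
numerator   = 1.6694 − (0.5069)·2.053121 − (2.0031/3.9274)·1.793127 = -0.285879
denominator = 1 − 2.053121 = -1.053121
p = -0.285879 / -1.053121 = 0.2715

p = 0.2715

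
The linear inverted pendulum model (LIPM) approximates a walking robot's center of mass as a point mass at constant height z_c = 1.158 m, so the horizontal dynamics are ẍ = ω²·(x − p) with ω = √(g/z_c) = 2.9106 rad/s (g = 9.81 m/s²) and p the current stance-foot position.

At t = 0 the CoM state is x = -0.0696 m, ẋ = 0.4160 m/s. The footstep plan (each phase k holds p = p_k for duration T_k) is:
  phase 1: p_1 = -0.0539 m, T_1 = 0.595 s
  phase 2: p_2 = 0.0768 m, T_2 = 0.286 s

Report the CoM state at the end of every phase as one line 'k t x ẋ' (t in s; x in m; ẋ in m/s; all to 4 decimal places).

phase 1: p=-0.0539, T=0.595, ωT=1.731807, cosh=2.913910, sinh=2.736946; start (x,ẋ)=(-0.069600, 0.416000) → end (x,ẋ)=(0.291532, 1.087118)
phase 2: p=0.0768, T=0.286, ωT=0.832432, cosh=1.366946, sinh=0.931956; start (x,ẋ)=(0.291532, 1.087118) → end (x,ẋ)=(0.718415, 2.068503)

1 0.5950 0.2915 1.0871
2 0.8810 0.7184 2.0685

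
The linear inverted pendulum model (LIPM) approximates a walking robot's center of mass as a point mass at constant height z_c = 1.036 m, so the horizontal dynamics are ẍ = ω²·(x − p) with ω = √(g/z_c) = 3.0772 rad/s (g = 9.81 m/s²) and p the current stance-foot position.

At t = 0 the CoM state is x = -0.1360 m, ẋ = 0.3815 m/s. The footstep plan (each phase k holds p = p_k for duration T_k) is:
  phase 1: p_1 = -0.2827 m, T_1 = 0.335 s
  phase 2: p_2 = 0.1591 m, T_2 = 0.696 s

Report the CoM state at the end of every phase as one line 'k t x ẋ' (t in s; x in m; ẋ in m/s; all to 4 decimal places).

phase 1: p=-0.2827, T=0.335, ωT=1.030862, cosh=1.580090, sinh=1.223391; start (x,ẋ)=(-0.136000, 0.381500) → end (x,ẋ)=(0.100771, 1.155074)
phase 2: p=0.1591, T=0.696, ωT=2.141731, cosh=4.315808, sinh=4.198357; start (x,ẋ)=(0.100771, 1.155074) → end (x,ẋ)=(1.483280, 4.231512)

1 0.3350 0.1008 1.1551
2 1.0310 1.4833 4.2315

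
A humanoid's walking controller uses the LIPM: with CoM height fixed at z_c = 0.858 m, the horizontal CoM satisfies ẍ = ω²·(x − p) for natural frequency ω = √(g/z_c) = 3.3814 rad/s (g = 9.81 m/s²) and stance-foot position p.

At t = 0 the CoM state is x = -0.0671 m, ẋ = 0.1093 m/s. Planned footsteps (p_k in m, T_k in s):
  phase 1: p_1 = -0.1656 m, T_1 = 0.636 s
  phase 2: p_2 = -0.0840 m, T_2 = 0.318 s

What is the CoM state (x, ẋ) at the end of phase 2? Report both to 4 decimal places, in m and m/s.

phase 1: p=-0.1656, T=0.636, ωT=2.150570, cosh=4.353087, sinh=4.236669; start (x,ẋ)=(-0.067100, 0.109300) → end (x,ẋ)=(0.400125, 1.886891)
phase 2: p=-0.0840, T=0.318, ωT=1.075285, cosh=1.636015, sinh=1.294814; start (x,ẋ)=(0.400125, 1.886891) → end (x,ẋ)=(1.430568, 5.206617)

x = 1.4306, ẋ = 5.2066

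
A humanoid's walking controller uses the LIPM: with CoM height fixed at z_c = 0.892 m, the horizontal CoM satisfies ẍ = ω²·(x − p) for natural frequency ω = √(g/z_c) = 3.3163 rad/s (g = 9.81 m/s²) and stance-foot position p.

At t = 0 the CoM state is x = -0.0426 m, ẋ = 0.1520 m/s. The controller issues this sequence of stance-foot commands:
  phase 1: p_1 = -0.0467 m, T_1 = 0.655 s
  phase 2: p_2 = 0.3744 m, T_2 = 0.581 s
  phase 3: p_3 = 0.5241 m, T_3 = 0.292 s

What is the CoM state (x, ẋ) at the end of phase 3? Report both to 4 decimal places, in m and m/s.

phase 1: p=-0.0467, T=0.655, ωT=2.172176, cosh=4.445648, sinh=4.331719; start (x,ẋ)=(-0.042600, 0.152000) → end (x,ẋ)=(0.170068, 0.734636)
phase 2: p=0.3744, T=0.581, ωT=1.926770, cosh=3.506456, sinh=3.360839; start (x,ẋ)=(0.170068, 0.734636) → end (x,ẋ)=(0.402422, 0.298578)
phase 3: p=0.5241, T=0.292, ωT=0.968360, cosh=1.506663, sinh=1.126958; start (x,ẋ)=(0.402422, 0.298578) → end (x,ẋ)=(0.442236, -0.004895)

x = 0.4422, ẋ = -0.0049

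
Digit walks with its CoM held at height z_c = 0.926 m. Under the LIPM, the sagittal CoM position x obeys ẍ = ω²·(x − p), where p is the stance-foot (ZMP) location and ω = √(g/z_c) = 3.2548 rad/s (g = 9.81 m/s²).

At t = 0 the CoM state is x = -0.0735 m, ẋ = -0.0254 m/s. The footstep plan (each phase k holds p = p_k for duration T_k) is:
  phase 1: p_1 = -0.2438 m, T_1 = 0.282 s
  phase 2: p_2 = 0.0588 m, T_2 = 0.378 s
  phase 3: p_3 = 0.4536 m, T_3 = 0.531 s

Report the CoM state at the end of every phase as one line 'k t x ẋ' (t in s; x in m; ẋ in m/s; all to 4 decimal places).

phase 1: p=-0.2438, T=0.282, ωT=0.917854, cosh=1.451643, sinh=1.052267; start (x,ẋ)=(-0.073500, -0.025400) → end (x,ẋ)=(-0.004797, 0.546392)
phase 2: p=0.0588, T=0.378, ωT=1.230314, cosh=1.857253, sinh=1.565052; start (x,ẋ)=(-0.004797, 0.546392) → end (x,ẋ)=(0.203414, 0.690830)
phase 3: p=0.4536, T=0.531, ωT=1.728299, cosh=2.904326, sinh=2.726740; start (x,ẋ)=(0.203414, 0.690830) → end (x,ẋ)=(0.305727, -0.214005)

1 0.2820 -0.0048 0.5464
2 0.6600 0.2034 0.6908
3 1.1910 0.3057 -0.2140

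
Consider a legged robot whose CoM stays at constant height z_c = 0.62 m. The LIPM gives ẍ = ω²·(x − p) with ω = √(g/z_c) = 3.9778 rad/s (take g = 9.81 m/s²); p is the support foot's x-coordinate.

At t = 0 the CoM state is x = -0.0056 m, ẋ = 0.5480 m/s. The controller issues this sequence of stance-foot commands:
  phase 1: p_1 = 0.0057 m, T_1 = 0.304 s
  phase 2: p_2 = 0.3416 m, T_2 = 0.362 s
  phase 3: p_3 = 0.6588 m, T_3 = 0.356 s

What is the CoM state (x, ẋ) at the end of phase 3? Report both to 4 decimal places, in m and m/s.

phase 1: p=0.0057, T=0.304, ωT=1.209251, cosh=1.824698, sinh=1.526277; start (x,ẋ)=(-0.005600, 0.548000) → end (x,ẋ)=(0.195348, 0.931329)
phase 2: p=0.3416, T=0.362, ωT=1.439964, cosh=2.228739, sinh=1.991803; start (x,ẋ)=(0.195348, 0.931329) → end (x,ẋ)=(0.481986, 0.916936)
phase 3: p=0.6588, T=0.356, ωT=1.416097, cosh=2.181832, sinh=1.939172; start (x,ẋ)=(0.481986, 0.916936) → end (x,ẋ)=(0.720027, 0.636723)

x = 0.7200, ẋ = 0.6367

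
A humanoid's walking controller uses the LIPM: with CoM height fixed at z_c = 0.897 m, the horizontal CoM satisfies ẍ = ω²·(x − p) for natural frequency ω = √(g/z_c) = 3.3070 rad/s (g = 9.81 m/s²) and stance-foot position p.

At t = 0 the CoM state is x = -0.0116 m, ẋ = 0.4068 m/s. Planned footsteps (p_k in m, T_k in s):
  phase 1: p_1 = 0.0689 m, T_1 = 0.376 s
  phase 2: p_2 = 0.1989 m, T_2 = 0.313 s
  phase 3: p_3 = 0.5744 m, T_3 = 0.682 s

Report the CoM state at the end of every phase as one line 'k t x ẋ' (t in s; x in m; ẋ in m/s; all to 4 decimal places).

1 0.3760 0.1133 0.3408
2 0.6890 0.1899 0.1919
3 1.3710 -1.0059 -5.0728

phase 1: p=0.0689, T=0.376, ωT=1.243432, cosh=1.877943, sinh=1.589550; start (x,ẋ)=(-0.011600, 0.406800) → end (x,ẋ)=(0.113259, 0.340787)
phase 2: p=0.1989, T=0.313, ωT=1.035091, cosh=1.585278, sinh=1.230084; start (x,ẋ)=(0.113259, 0.340787) → end (x,ẋ)=(0.189896, 0.191865)
phase 3: p=0.5744, T=0.682, ωT=2.255374, cosh=4.821847, sinh=4.717013; start (x,ẋ)=(0.189896, 0.191865) → end (x,ẋ)=(-1.005949, -5.072799)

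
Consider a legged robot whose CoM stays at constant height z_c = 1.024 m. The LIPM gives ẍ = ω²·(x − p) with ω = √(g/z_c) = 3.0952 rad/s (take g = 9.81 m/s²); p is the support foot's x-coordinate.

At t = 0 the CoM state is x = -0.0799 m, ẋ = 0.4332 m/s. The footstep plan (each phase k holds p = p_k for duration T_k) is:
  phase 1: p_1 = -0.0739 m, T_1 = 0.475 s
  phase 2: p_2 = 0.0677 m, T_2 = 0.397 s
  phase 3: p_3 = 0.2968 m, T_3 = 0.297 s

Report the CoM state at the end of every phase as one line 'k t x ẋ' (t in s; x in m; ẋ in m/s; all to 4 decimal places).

1 0.4750 0.2007 0.9538
2 0.8720 0.7958 2.4122
3 1.1690 1.8436 5.1337

phase 1: p=-0.0739, T=0.475, ωT=1.470220, cosh=2.290033, sinh=2.060159; start (x,ẋ)=(-0.079900, 0.433200) → end (x,ẋ)=(0.200697, 0.953783)
phase 2: p=0.0677, T=0.397, ωT=1.228794, cosh=1.854876, sinh=1.562231; start (x,ẋ)=(0.200697, 0.953783) → end (x,ẋ)=(0.795793, 2.412244)
phase 3: p=0.2968, T=0.297, ωT=0.919274, cosh=1.453139, sinh=1.054331; start (x,ẋ)=(0.795793, 2.412244) → end (x,ẋ)=(1.843599, 5.133722)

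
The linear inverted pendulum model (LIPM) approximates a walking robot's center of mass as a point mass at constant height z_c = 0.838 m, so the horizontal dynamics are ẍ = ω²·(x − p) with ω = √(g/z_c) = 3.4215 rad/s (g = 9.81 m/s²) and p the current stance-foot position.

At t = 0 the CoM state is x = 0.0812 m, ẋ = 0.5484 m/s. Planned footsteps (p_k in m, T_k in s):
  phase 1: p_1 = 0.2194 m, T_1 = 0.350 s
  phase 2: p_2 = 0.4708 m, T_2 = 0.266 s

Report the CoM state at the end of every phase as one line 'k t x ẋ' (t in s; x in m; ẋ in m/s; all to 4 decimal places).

1 0.3500 0.2109 0.2793
2 0.6160 0.1806 -0.5226

phase 1: p=0.2194, T=0.350, ωT=1.197525, cosh=1.806925, sinh=1.504985; start (x,ẋ)=(0.081200, 0.548400) → end (x,ẋ)=(0.210903, 0.279284)
phase 2: p=0.4708, T=0.266, ωT=0.910119, cosh=1.443547, sinh=1.041071; start (x,ẋ)=(0.210903, 0.279284) → end (x,ẋ)=(0.180605, -0.522601)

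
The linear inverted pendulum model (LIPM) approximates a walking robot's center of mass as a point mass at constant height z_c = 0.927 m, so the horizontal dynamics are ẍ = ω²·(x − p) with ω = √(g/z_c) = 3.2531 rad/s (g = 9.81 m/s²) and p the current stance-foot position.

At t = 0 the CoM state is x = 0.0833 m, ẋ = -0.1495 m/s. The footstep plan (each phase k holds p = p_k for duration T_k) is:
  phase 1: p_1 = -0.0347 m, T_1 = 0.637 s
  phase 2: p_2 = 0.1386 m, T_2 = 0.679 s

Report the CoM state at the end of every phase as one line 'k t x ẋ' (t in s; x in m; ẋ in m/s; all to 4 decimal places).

1 0.6370 0.2617 0.8971
2 1.3160 1.9463 5.9352

phase 1: p=-0.0347, T=0.637, ωT=2.072225, cosh=4.034189, sinh=3.908284; start (x,ẋ)=(0.083300, -0.149500) → end (x,ẋ)=(0.261725, 0.897145)
phase 2: p=0.1386, T=0.679, ωT=2.208855, cosh=4.607555, sinh=4.497729; start (x,ẋ)=(0.261725, 0.897145) → end (x,ẋ)=(1.946294, 5.935151)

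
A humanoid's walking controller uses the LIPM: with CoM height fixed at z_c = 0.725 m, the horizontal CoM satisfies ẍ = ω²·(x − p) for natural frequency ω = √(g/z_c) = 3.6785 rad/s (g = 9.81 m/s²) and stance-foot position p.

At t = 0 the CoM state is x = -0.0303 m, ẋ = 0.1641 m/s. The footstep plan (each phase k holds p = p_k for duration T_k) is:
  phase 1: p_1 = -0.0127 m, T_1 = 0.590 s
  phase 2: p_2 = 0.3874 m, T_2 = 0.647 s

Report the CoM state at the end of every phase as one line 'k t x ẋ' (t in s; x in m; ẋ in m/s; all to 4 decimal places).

phase 1: p=-0.0127, T=0.590, ωT=2.170315, cosh=4.437592, sinh=4.323451; start (x,ẋ)=(-0.030300, 0.164100) → end (x,ẋ)=(0.102070, 0.448302)
phase 2: p=0.3874, T=0.647, ωT=2.379990, cosh=5.448670, sinh=5.356119; start (x,ẋ)=(0.102070, 0.448302) → end (x,ẋ)=(-0.514515, -3.179061)

1 0.5900 0.1021 0.4483
2 1.2370 -0.5145 -3.1791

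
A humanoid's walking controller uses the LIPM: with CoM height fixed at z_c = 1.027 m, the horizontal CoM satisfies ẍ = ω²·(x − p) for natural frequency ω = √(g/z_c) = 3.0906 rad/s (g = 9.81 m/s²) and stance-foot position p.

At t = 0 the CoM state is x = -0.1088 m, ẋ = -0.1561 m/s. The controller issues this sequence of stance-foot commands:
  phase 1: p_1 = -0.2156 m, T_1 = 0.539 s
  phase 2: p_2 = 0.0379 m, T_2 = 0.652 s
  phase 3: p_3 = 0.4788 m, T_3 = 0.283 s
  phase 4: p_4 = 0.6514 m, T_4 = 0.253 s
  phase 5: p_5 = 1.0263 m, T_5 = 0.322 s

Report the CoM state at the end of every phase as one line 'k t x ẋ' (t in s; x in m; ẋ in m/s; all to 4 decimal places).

phase 1: p=-0.2156, T=0.539, ωT=1.665833, cosh=2.739557, sinh=2.550524; start (x,ẋ)=(-0.108800, -0.156100) → end (x,ẋ)=(-0.051837, 0.414222)
phase 2: p=0.0379, T=0.652, ωT=2.015071, cosh=3.817286, sinh=3.683975; start (x,ẋ)=(-0.051837, 0.414222) → end (x,ẋ)=(0.189098, 0.559484)
phase 3: p=0.4788, T=0.283, ωT=0.874640, cosh=1.407512, sinh=0.990500; start (x,ẋ)=(0.189098, 0.559484) → end (x,ẋ)=(0.250348, -0.099368)
phase 4: p=0.6514, T=0.253, ωT=0.781922, cosh=1.321597, sinh=0.864071; start (x,ẋ)=(0.250348, -0.099368) → end (x,ẋ)=(0.093590, -1.202333)
phase 5: p=1.0263, T=0.322, ωT=0.995173, cosh=1.537426, sinh=1.167767; start (x,ẋ)=(0.093590, -1.202333) → end (x,ẋ)=(-0.861969, -5.214743)

1 0.5390 -0.0518 0.4142
2 1.1910 0.1891 0.5595
3 1.4740 0.2503 -0.0994
4 1.7270 0.0936 -1.2023
5 2.0490 -0.8620 -5.2147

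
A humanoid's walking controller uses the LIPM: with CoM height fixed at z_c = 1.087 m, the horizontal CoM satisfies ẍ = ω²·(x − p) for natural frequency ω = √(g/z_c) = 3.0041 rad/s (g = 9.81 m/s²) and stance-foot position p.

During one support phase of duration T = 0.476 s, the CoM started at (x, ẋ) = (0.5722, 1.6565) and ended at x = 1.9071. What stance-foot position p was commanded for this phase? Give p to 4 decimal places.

ωT = 3.0041·0.476 = 1.429952; cosh(ωT) = 2.208909, sinh(ωT) = 1.969588
x(T) = p + (x₀−p)·cosh(ωT) + (ẋ₀/ω)·sinh(ωT) ⇒ p·(1 − cosh) = x(T) − x₀·cosh − (ẋ₀/ω)·sinh
numerator   = 1.9071 − (0.5722)·2.208909 − (1.6565/3.0041)·1.969588 = -0.442894
denominator = 1 − 2.208909 = -1.208909
p = -0.442894 / -1.208909 = 0.3664

p = 0.3664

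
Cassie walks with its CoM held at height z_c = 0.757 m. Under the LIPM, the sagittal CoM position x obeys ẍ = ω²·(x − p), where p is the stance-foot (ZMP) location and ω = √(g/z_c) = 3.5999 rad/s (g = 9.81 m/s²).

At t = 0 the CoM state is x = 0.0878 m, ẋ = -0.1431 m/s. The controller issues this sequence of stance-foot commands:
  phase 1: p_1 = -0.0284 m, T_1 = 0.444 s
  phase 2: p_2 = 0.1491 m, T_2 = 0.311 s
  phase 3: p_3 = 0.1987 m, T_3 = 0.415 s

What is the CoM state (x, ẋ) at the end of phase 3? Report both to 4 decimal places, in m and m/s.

x = 1.4456, ẋ = 4.5675

phase 1: p=-0.0284, T=0.444, ωT=1.598356, cosh=2.573562, sinh=2.371333; start (x,ẋ)=(0.087800, -0.143100) → end (x,ẋ)=(0.176385, 0.623672)
phase 2: p=0.1491, T=0.311, ωT=1.119569, cosh=1.694977, sinh=1.368556; start (x,ẋ)=(0.176385, 0.623672) → end (x,ẋ)=(0.432445, 1.191532)
phase 3: p=0.1987, T=0.415, ωT=1.493958, cosh=2.339588, sinh=2.115106; start (x,ẋ)=(0.432445, 1.191532) → end (x,ẋ)=(1.445647, 4.567471)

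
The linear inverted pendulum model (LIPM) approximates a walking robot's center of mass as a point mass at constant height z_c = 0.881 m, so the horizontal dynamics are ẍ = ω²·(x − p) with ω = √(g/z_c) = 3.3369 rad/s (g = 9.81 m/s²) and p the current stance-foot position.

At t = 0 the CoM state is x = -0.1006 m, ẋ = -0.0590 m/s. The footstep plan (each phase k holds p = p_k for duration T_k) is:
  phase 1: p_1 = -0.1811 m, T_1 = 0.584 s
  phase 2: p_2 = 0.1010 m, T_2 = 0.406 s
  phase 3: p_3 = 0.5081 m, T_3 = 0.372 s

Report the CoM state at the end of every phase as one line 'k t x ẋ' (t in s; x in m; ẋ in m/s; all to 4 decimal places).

1 0.5840 0.0464 0.7124
2 0.9900 0.3743 1.1429
3 1.3620 0.8004 1.4346

phase 1: p=-0.1811, T=0.584, ωT=1.948750, cosh=3.581178, sinh=3.438726; start (x,ẋ)=(-0.100600, -0.059000) → end (x,ẋ)=(0.046384, 0.712423)
phase 2: p=0.1010, T=0.406, ωT=1.354781, cosh=2.066959, sinh=1.808955; start (x,ẋ)=(0.046384, 0.712423) → end (x,ẋ)=(0.374321, 1.142872)
phase 3: p=0.5081, T=0.372, ωT=1.241327, cosh=1.874601, sinh=1.585600; start (x,ẋ)=(0.374321, 1.142872) → end (x,ẋ)=(0.800378, 1.434605)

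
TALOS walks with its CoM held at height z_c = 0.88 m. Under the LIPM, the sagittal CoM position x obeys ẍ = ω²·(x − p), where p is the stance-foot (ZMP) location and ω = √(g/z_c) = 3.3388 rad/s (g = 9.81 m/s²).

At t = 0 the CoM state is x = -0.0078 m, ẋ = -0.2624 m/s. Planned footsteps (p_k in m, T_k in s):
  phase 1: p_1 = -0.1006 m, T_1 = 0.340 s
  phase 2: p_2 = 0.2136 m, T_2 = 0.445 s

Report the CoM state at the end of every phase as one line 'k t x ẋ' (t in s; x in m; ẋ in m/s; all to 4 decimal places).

phase 1: p=-0.1006, T=0.340, ωT=1.135192, cosh=1.716566, sinh=1.395205; start (x,ẋ)=(-0.007800, -0.262400) → end (x,ẋ)=(-0.050953, -0.018136)
phase 2: p=0.2136, T=0.445, ωT=1.485766, cosh=2.322339, sinh=2.096010; start (x,ẋ)=(-0.050953, -0.018136) → end (x,ẋ)=(-0.412168, -1.893504)

1 0.3400 -0.0510 -0.0181
2 0.7850 -0.4122 -1.8935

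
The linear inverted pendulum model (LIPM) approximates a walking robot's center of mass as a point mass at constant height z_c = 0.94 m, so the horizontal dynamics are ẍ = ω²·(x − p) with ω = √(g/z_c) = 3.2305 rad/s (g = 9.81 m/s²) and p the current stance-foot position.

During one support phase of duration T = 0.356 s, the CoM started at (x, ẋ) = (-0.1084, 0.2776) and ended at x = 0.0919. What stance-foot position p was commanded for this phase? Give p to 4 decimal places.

ωT = 3.2305·0.356 = 1.150058; cosh(ωT) = 1.737497, sinh(ωT) = 1.420879
x(T) = p + (x₀−p)·cosh(ωT) + (ẋ₀/ω)·sinh(ωT) ⇒ p·(1 − cosh) = x(T) − x₀·cosh − (ẋ₀/ω)·sinh
numerator   = 0.0919 − (-0.1084)·1.737497 − (0.2776/3.2305)·1.420879 = 0.158147
denominator = 1 − 1.737497 = -0.737497
p = 0.158147 / -0.737497 = -0.2144

p = -0.2144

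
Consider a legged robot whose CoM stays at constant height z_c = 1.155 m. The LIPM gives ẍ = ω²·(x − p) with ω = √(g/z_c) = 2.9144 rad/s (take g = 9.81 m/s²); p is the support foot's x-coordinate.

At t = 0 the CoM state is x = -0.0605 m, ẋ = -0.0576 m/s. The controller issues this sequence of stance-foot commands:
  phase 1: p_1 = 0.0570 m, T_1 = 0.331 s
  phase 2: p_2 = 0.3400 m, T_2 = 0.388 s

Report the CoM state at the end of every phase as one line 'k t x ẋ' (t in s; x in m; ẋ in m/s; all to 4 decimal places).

phase 1: p=0.0570, T=0.331, ωT=0.964666, cosh=1.502511, sinh=1.121401; start (x,ẋ)=(-0.060500, -0.057600) → end (x,ẋ)=(-0.141708, -0.470559)
phase 2: p=0.3400, T=0.388, ωT=1.130787, cosh=1.710437, sinh=1.387658; start (x,ẋ)=(-0.141708, -0.470559) → end (x,ẋ)=(-0.707983, -2.752982)

1 0.3310 -0.1417 -0.4706
2 0.7190 -0.7080 -2.7530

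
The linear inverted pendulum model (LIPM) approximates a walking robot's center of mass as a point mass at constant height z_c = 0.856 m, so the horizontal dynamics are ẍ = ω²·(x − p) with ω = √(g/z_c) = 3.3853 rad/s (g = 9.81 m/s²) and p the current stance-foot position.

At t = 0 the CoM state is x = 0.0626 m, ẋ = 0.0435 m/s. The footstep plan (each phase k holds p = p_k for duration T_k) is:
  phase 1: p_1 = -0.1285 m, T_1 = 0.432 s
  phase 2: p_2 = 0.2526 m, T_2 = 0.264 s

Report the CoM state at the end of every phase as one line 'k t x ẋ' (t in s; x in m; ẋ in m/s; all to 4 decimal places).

phase 1: p=-0.1285, T=0.432, ωT=1.462450, cosh=2.274094, sinh=2.042426; start (x,ẋ)=(0.062600, 0.043500) → end (x,ẋ)=(0.332324, 1.420232)
phase 2: p=0.2526, T=0.264, ωT=0.893719, cosh=1.426667, sinh=1.017536; start (x,ẋ)=(0.332324, 1.420232) → end (x,ẋ)=(0.793225, 2.300820)

1 0.4320 0.3323 1.4202
2 0.6960 0.7932 2.3008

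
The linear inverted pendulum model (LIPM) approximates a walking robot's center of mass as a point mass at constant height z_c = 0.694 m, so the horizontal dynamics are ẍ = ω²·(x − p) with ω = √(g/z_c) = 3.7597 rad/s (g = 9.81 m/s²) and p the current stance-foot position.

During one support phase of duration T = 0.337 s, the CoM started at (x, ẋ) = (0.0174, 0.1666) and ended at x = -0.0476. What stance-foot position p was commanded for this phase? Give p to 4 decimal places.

ωT = 3.7597·0.337 = 1.267019; cosh(ωT) = 1.915962, sinh(ωT) = 1.634292
x(T) = p + (x₀−p)·cosh(ωT) + (ẋ₀/ω)·sinh(ωT) ⇒ p·(1 − cosh) = x(T) − x₀·cosh − (ẋ₀/ω)·sinh
numerator   = -0.0476 − (0.0174)·1.915962 − (0.1666/3.7597)·1.634292 = -0.153357
denominator = 1 − 1.915962 = -0.915962
p = -0.153357 / -0.915962 = 0.1674

p = 0.1674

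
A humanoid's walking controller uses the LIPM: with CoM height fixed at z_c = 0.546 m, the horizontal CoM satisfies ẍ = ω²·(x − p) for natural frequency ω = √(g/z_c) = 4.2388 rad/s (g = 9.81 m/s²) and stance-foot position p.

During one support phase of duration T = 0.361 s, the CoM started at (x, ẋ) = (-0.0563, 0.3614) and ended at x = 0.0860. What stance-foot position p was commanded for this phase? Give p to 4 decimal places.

p = -0.0243

ωT = 4.2388·0.361 = 1.530207; cosh(ωT) = 2.417811, sinh(ωT) = 2.201321
x(T) = p + (x₀−p)·cosh(ωT) + (ẋ₀/ω)·sinh(ωT) ⇒ p·(1 − cosh) = x(T) − x₀·cosh − (ẋ₀/ω)·sinh
numerator   = 0.0860 − (-0.0563)·2.417811 − (0.3614/4.2388)·2.201321 = 0.034438
denominator = 1 − 2.417811 = -1.417811
p = 0.034438 / -1.417811 = -0.0243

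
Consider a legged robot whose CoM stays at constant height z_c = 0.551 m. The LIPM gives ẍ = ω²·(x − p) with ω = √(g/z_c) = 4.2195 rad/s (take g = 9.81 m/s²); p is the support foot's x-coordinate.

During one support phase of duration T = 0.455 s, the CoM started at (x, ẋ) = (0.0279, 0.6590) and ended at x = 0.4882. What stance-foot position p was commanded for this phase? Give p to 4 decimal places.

p = 0.0524

ωT = 4.2195·0.455 = 1.919873; cosh(ωT) = 3.483357, sinh(ωT) = 3.336732
x(T) = p + (x₀−p)·cosh(ωT) + (ẋ₀/ω)·sinh(ωT) ⇒ p·(1 − cosh) = x(T) − x₀·cosh − (ẋ₀/ω)·sinh
numerator   = 0.4882 − (0.0279)·3.483357 − (0.6590/4.2195)·3.336732 = -0.130115
denominator = 1 − 3.483357 = -2.483357
p = -0.130115 / -2.483357 = 0.0524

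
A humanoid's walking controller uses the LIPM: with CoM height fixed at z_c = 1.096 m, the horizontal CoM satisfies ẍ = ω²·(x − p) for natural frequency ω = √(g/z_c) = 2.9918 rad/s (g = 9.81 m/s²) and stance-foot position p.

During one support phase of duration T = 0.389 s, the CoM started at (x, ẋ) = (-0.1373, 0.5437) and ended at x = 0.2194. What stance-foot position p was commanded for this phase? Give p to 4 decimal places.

p = -0.2616

ωT = 2.9918·0.389 = 1.163810; cosh(ωT) = 1.757202, sinh(ωT) = 1.444908
x(T) = p + (x₀−p)·cosh(ωT) + (ẋ₀/ω)·sinh(ωT) ⇒ p·(1 − cosh) = x(T) − x₀·cosh − (ẋ₀/ω)·sinh
numerator   = 0.2194 − (-0.1373)·1.757202 − (0.5437/2.9918)·1.444908 = 0.198081
denominator = 1 − 1.757202 = -0.757202
p = 0.198081 / -0.757202 = -0.2616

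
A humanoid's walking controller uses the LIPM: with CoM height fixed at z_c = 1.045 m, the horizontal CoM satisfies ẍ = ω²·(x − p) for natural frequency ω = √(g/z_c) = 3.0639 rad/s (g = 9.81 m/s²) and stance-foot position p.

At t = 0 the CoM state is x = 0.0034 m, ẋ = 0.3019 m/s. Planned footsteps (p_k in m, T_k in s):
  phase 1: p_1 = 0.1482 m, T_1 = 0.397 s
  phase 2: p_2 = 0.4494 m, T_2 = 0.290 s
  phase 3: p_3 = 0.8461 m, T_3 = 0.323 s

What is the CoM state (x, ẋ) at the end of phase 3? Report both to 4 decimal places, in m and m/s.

phase 1: p=0.1482, T=0.397, ωT=1.216368, cosh=1.835607, sinh=1.539302; start (x,ẋ)=(0.003400, 0.301900) → end (x,ẋ)=(0.034079, -0.128746)
phase 2: p=0.4494, T=0.290, ωT=0.888531, cosh=1.421407, sinh=1.010148; start (x,ẋ)=(0.034079, -0.128746) → end (x,ẋ)=(-0.183388, -1.468417)
phase 3: p=0.8461, T=0.323, ωT=0.989640, cosh=1.530988, sinh=1.159277; start (x,ẋ)=(-0.183388, -1.468417) → end (x,ẋ)=(-1.285633, -5.904775)

x = -1.2856, ẋ = -5.9048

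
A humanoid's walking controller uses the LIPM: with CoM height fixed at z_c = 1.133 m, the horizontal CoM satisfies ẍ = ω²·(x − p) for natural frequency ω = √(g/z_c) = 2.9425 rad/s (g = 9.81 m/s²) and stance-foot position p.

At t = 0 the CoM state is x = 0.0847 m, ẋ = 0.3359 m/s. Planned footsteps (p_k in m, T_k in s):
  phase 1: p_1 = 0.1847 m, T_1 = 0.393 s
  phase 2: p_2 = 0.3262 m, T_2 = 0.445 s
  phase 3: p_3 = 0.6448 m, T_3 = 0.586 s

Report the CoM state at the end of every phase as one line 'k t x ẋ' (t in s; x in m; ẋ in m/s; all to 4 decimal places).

phase 1: p=0.1847, T=0.393, ωT=1.156402, cosh=1.746547, sinh=1.431931; start (x,ẋ)=(0.084700, 0.335900) → end (x,ẋ)=(0.173507, 0.165319)
phase 2: p=0.3262, T=0.445, ωT=1.309412, cosh=1.986988, sinh=1.717009; start (x,ẋ)=(0.173507, 0.165319) → end (x,ẋ)=(0.119268, -0.442964)
phase 3: p=0.6448, T=0.586, ωT=1.724305, cosh=2.893459, sinh=2.715162; start (x,ẋ)=(0.119268, -0.442964) → end (x,ẋ)=(-1.284546, -5.480366)

1 0.3930 0.1735 0.1653
2 0.8380 0.1193 -0.4430
3 1.4240 -1.2845 -5.4804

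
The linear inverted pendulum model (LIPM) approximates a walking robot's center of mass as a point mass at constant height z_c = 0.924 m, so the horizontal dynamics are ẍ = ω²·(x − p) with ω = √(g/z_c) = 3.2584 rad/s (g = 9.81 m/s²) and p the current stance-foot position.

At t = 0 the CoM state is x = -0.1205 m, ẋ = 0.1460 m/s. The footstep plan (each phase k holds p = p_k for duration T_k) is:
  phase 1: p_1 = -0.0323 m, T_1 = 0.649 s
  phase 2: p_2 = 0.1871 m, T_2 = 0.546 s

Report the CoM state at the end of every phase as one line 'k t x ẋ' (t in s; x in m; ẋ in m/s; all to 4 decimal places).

1 0.6490 -0.2201 -0.5597
2 1.1950 -1.5479 -5.5238

phase 1: p=-0.0323, T=0.649, ωT=2.114702, cosh=4.203891, sinh=4.083222; start (x,ẋ)=(-0.120500, 0.146000) → end (x,ẋ)=(-0.220125, -0.559713)
phase 2: p=0.1871, T=0.546, ωT=1.779086, cosh=3.046617, sinh=2.877825; start (x,ẋ)=(-0.220125, -0.559713) → end (x,ẋ)=(-1.547898, -5.523822)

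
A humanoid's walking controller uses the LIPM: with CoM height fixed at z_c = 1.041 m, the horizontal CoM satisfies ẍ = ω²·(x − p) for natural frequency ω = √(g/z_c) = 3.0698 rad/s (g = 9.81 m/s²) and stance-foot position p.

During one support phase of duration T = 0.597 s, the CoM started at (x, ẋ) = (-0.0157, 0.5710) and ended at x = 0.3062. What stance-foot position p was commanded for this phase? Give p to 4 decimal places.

p = 0.0952

ωT = 3.0698·0.597 = 1.832671; cosh(ωT) = 3.205271, sinh(ωT) = 3.045286
x(T) = p + (x₀−p)·cosh(ωT) + (ẋ₀/ω)·sinh(ωT) ⇒ p·(1 − cosh) = x(T) − x₀·cosh − (ẋ₀/ω)·sinh
numerator   = 0.3062 − (-0.0157)·3.205271 − (0.5710/3.0698)·3.045286 = -0.209917
denominator = 1 − 3.205271 = -2.205271
p = -0.209917 / -2.205271 = 0.0952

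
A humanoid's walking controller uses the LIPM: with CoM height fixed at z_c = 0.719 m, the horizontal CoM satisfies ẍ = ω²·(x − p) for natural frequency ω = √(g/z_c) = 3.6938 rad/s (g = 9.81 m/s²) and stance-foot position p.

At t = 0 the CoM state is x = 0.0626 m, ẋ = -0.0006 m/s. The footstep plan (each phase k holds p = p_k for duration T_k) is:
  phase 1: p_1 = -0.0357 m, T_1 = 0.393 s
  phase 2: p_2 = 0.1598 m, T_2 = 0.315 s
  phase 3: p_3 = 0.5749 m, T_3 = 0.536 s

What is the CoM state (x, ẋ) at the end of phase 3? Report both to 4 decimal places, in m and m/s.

x = 1.6310, ẋ = 4.1401

phase 1: p=-0.0357, T=0.393, ωT=1.451663, cosh=2.252196, sinh=2.018016; start (x,ẋ)=(0.062600, -0.000600) → end (x,ẋ)=(0.185363, 0.731391)
phase 2: p=0.1598, T=0.315, ωT=1.163547, cosh=1.756822, sinh=1.444446; start (x,ẋ)=(0.185363, 0.731391) → end (x,ẋ)=(0.490717, 1.421316)
phase 3: p=0.5749, T=0.536, ωT=1.979877, cosh=3.689968, sinh=3.551882; start (x,ẋ)=(0.490717, 1.421316) → end (x,ẋ)=(1.630977, 4.140141)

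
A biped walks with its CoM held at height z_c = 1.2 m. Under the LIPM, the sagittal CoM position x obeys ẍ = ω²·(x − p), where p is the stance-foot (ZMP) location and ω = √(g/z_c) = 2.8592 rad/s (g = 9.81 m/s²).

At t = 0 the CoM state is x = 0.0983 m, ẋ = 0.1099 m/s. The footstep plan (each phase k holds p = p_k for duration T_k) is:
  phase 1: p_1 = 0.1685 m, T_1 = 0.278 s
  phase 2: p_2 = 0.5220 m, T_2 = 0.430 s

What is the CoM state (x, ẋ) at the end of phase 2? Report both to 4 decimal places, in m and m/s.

phase 1: p=0.1685, T=0.278, ωT=0.794858, cosh=1.332886, sinh=0.881240; start (x,ẋ)=(0.098300, 0.109900) → end (x,ẋ)=(0.108804, -0.030395)
phase 2: p=0.5220, T=0.430, ωT=1.229456, cosh=1.855910, sinh=1.563459; start (x,ẋ)=(0.108804, -0.030395) → end (x,ẋ)=(-0.261475, -1.903496)

x = -0.2615, ẋ = -1.9035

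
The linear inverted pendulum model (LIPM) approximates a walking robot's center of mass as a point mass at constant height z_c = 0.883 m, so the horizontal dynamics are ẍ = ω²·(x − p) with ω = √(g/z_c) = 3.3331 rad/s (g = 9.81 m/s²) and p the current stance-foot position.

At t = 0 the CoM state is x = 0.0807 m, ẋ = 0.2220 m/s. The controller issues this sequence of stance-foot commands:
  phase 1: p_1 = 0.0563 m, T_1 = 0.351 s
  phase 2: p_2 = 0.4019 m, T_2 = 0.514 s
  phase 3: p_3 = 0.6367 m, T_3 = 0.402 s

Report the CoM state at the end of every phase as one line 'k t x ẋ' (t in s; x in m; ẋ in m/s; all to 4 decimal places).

1 0.3510 0.1963 0.5105
2 0.8650 0.2242 -0.3767
3 1.2670 -0.4059 -3.2136

phase 1: p=0.0563, T=0.351, ωT=1.169918, cosh=1.766061, sinh=1.455668; start (x,ẋ)=(0.080700, 0.222000) → end (x,ẋ)=(0.196346, 0.510452)
phase 2: p=0.4019, T=0.514, ωT=1.713213, cosh=2.863521, sinh=2.683236; start (x,ẋ)=(0.196346, 0.510452) → end (x,ẋ)=(0.224220, -0.376681)
phase 3: p=0.6367, T=0.402, ωT=1.339906, cosh=2.040278, sinh=1.778408; start (x,ẋ)=(0.224220, -0.376681) → end (x,ẋ)=(-0.405856, -3.213556)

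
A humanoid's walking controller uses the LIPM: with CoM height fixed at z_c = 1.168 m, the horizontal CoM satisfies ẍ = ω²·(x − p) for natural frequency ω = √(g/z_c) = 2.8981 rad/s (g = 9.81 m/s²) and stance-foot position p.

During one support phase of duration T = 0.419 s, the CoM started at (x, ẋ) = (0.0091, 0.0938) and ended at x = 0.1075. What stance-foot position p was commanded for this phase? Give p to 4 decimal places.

ωT = 2.8981·0.419 = 1.214304; cosh(ωT) = 1.832433, sinh(ωT) = 1.535516
x(T) = p + (x₀−p)·cosh(ωT) + (ẋ₀/ω)·sinh(ωT) ⇒ p·(1 − cosh) = x(T) − x₀·cosh − (ẋ₀/ω)·sinh
numerator   = 0.1075 − (0.0091)·1.832433 − (0.0938/2.8981)·1.535516 = 0.041126
denominator = 1 − 1.832433 = -0.832433
p = 0.041126 / -0.832433 = -0.0494

p = -0.0494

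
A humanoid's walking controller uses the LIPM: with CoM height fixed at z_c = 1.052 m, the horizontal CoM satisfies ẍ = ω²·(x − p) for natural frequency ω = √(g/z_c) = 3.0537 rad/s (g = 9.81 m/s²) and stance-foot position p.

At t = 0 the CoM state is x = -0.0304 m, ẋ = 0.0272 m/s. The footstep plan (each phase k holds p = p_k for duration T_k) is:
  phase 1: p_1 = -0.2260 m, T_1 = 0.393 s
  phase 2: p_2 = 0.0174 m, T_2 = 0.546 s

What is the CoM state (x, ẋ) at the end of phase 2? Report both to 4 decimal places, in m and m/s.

phase 1: p=-0.2260, T=0.393, ωT=1.200104, cosh=1.810813, sinh=1.509650; start (x,ẋ)=(-0.030400, 0.027200) → end (x,ẋ)=(0.141642, 0.950974)
phase 2: p=0.0174, T=0.546, ωT=1.667320, cosh=2.743352, sinh=2.554600; start (x,ẋ)=(0.141642, 0.950974) → end (x,ẋ)=(1.153784, 3.578063)

x = 1.1538, ẋ = 3.5781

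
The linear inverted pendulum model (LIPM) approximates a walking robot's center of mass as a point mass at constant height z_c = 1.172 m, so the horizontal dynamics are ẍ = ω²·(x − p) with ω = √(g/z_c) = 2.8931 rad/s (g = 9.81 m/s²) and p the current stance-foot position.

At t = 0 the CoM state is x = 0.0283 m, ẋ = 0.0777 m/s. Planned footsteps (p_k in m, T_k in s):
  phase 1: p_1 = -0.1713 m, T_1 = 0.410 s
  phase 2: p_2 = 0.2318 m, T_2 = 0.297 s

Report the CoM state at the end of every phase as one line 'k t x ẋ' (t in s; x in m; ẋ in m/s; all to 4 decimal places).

1 0.4100 0.2258 0.9964
2 0.7070 0.5572 1.3707

phase 1: p=-0.1713, T=0.410, ωT=1.186171, cosh=1.789954, sinh=1.484565; start (x,ẋ)=(0.028300, 0.077700) → end (x,ẋ)=(0.225846, 0.996361)
phase 2: p=0.2318, T=0.297, ωT=0.859251, cosh=1.392435, sinh=0.968956; start (x,ẋ)=(0.225846, 0.996361) → end (x,ẋ)=(0.557210, 1.370676)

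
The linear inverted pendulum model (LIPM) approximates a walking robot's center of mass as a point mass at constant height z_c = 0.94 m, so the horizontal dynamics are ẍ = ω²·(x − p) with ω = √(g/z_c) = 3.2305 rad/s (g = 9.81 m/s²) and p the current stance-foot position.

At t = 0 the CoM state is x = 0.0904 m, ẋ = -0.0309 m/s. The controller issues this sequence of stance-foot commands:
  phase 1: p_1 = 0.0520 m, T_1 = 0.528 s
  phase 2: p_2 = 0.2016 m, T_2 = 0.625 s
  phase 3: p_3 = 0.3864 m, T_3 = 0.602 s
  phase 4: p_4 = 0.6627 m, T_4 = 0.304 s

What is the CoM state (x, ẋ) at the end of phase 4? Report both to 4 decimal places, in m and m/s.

phase 1: p=0.0520, T=0.528, ωT=1.705704, cosh=2.843452, sinh=2.661808; start (x,ẋ)=(0.090400, -0.030900) → end (x,ẋ)=(0.135728, 0.242338)
phase 2: p=0.2016, T=0.625, ωT=2.019062, cosh=3.832020, sinh=3.699241; start (x,ẋ)=(0.135728, 0.242338) → end (x,ẋ)=(0.226678, 0.141449)
phase 3: p=0.3864, T=0.602, ωT=1.944761, cosh=3.567491, sinh=3.424470; start (x,ẋ)=(0.226678, 0.141449) → end (x,ẋ)=(-0.033464, -1.262344)
phase 4: p=0.6627, T=0.304, ωT=0.982072, cosh=1.522258, sinh=1.147724; start (x,ẋ)=(-0.033464, -1.262344) → end (x,ẋ)=(-0.845524, -4.502797)

x = -0.8455, ẋ = -4.5028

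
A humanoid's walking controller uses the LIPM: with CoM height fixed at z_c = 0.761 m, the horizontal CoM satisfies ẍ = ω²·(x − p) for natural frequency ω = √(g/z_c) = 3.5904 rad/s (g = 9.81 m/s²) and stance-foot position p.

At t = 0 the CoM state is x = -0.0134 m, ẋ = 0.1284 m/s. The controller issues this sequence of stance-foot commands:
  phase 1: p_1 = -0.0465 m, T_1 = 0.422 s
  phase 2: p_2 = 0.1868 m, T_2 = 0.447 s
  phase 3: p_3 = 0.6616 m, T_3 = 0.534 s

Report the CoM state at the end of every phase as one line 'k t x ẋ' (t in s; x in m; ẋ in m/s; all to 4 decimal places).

1 0.4220 0.1099 0.5635
2 0.8690 0.3625 0.7994
3 1.4030 0.3632 -0.7960

phase 1: p=-0.0465, T=0.422, ωT=1.515149, cosh=2.384937, sinh=2.165161; start (x,ẋ)=(-0.013400, 0.128400) → end (x,ẋ)=(0.109872, 0.563539)
phase 2: p=0.1868, T=0.447, ωT=1.604909, cosh=2.589157, sinh=2.388249; start (x,ẋ)=(0.109872, 0.563539) → end (x,ẋ)=(0.362474, 0.799450)
phase 3: p=0.6616, T=0.534, ωT=1.917274, cosh=3.474697, sinh=3.327690; start (x,ẋ)=(0.362474, 0.799450) → end (x,ẋ)=(0.363181, -0.796037)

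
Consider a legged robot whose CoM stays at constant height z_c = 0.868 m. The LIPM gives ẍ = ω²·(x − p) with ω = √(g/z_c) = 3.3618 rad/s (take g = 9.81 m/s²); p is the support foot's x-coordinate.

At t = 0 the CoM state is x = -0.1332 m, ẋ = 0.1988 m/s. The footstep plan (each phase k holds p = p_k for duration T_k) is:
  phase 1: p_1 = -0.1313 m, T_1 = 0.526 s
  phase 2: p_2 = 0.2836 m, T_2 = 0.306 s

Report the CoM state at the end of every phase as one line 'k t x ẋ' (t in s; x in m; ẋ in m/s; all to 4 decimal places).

1 0.5260 0.0312 0.5814
2 0.8320 0.0965 -0.1180

phase 1: p=-0.1313, T=0.526, ωT=1.768307, cosh=3.015771, sinh=2.845150; start (x,ẋ)=(-0.133200, 0.198800) → end (x,ẋ)=(0.031218, 0.581362)
phase 2: p=0.2836, T=0.306, ωT=1.028711, cosh=1.577462, sinh=1.219995; start (x,ẋ)=(0.031218, 0.581362) → end (x,ẋ)=(0.096453, -0.118037)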